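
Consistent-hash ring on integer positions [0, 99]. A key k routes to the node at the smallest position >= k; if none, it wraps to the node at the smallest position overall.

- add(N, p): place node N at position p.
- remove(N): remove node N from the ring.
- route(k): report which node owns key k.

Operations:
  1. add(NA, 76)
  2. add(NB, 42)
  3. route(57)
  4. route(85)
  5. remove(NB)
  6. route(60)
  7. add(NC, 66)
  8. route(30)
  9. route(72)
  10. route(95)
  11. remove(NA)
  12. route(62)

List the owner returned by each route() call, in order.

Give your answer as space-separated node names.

Answer: NA NB NA NC NA NC NC

Derivation:
Op 1: add NA@76 -> ring=[76:NA]
Op 2: add NB@42 -> ring=[42:NB,76:NA]
Op 3: route key 57: smallest pos >= 57 is 76 -> NA
Op 4: route key 85: none >= 85, wrap to smallest pos 42 -> NB
Op 5: remove NB -> ring=[76:NA]
Op 6: route key 60: smallest pos >= 60 is 76 -> NA
Op 7: add NC@66 -> ring=[66:NC,76:NA]
Op 8: route key 30: smallest pos >= 30 is 66 -> NC
Op 9: route key 72: smallest pos >= 72 is 76 -> NA
Op 10: route key 95: none >= 95, wrap to smallest pos 66 -> NC
Op 11: remove NA -> ring=[66:NC]
Op 12: route key 62: smallest pos >= 62 is 66 -> NC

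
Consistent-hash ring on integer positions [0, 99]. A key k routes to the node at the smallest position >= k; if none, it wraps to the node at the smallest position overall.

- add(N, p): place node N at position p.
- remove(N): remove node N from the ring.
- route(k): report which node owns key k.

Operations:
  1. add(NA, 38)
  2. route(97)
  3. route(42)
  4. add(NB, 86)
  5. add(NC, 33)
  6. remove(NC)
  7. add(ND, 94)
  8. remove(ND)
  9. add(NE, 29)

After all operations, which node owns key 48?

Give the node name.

Op 1: add NA@38 -> ring=[38:NA]
Op 2: route key 97: none >= 97, wrap to smallest pos 38 -> NA
Op 3: route key 42: none >= 42, wrap to smallest pos 38 -> NA
Op 4: add NB@86 -> ring=[38:NA,86:NB]
Op 5: add NC@33 -> ring=[33:NC,38:NA,86:NB]
Op 6: remove NC -> ring=[38:NA,86:NB]
Op 7: add ND@94 -> ring=[38:NA,86:NB,94:ND]
Op 8: remove ND -> ring=[38:NA,86:NB]
Op 9: add NE@29 -> ring=[29:NE,38:NA,86:NB]
Final route key 48: smallest pos >= 48 is 86 -> NB

Answer: NB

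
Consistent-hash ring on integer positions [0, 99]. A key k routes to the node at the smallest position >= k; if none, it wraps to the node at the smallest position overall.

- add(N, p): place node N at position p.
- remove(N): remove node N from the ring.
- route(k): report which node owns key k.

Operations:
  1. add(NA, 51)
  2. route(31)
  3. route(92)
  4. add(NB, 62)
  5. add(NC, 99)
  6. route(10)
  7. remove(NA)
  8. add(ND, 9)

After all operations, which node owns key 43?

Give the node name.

Op 1: add NA@51 -> ring=[51:NA]
Op 2: route key 31: smallest pos >= 31 is 51 -> NA
Op 3: route key 92: none >= 92, wrap to smallest pos 51 -> NA
Op 4: add NB@62 -> ring=[51:NA,62:NB]
Op 5: add NC@99 -> ring=[51:NA,62:NB,99:NC]
Op 6: route key 10: smallest pos >= 10 is 51 -> NA
Op 7: remove NA -> ring=[62:NB,99:NC]
Op 8: add ND@9 -> ring=[9:ND,62:NB,99:NC]
Final route key 43: smallest pos >= 43 is 62 -> NB

Answer: NB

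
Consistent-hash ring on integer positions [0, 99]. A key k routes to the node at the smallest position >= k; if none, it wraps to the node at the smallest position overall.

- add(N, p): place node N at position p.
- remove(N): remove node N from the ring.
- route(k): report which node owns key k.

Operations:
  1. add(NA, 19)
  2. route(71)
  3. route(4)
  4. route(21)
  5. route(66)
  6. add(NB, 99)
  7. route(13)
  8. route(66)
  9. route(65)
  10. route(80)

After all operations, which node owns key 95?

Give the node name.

Op 1: add NA@19 -> ring=[19:NA]
Op 2: route key 71: none >= 71, wrap to smallest pos 19 -> NA
Op 3: route key 4: smallest pos >= 4 is 19 -> NA
Op 4: route key 21: none >= 21, wrap to smallest pos 19 -> NA
Op 5: route key 66: none >= 66, wrap to smallest pos 19 -> NA
Op 6: add NB@99 -> ring=[19:NA,99:NB]
Op 7: route key 13: smallest pos >= 13 is 19 -> NA
Op 8: route key 66: smallest pos >= 66 is 99 -> NB
Op 9: route key 65: smallest pos >= 65 is 99 -> NB
Op 10: route key 80: smallest pos >= 80 is 99 -> NB
Final route key 95: smallest pos >= 95 is 99 -> NB

Answer: NB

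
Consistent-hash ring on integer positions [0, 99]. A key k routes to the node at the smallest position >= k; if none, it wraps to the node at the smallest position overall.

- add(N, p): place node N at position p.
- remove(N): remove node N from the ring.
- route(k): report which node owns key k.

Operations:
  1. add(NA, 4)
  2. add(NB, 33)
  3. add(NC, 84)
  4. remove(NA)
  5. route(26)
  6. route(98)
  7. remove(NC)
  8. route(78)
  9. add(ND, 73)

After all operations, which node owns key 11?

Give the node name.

Op 1: add NA@4 -> ring=[4:NA]
Op 2: add NB@33 -> ring=[4:NA,33:NB]
Op 3: add NC@84 -> ring=[4:NA,33:NB,84:NC]
Op 4: remove NA -> ring=[33:NB,84:NC]
Op 5: route key 26: smallest pos >= 26 is 33 -> NB
Op 6: route key 98: none >= 98, wrap to smallest pos 33 -> NB
Op 7: remove NC -> ring=[33:NB]
Op 8: route key 78: none >= 78, wrap to smallest pos 33 -> NB
Op 9: add ND@73 -> ring=[33:NB,73:ND]
Final route key 11: smallest pos >= 11 is 33 -> NB

Answer: NB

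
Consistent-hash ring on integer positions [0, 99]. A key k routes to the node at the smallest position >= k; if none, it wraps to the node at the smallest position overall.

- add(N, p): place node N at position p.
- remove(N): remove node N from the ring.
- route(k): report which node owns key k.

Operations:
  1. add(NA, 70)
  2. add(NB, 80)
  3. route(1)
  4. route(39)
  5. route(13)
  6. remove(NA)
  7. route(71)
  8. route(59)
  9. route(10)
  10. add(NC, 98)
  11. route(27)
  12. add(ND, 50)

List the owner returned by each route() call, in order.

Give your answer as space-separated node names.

Answer: NA NA NA NB NB NB NB

Derivation:
Op 1: add NA@70 -> ring=[70:NA]
Op 2: add NB@80 -> ring=[70:NA,80:NB]
Op 3: route key 1: smallest pos >= 1 is 70 -> NA
Op 4: route key 39: smallest pos >= 39 is 70 -> NA
Op 5: route key 13: smallest pos >= 13 is 70 -> NA
Op 6: remove NA -> ring=[80:NB]
Op 7: route key 71: smallest pos >= 71 is 80 -> NB
Op 8: route key 59: smallest pos >= 59 is 80 -> NB
Op 9: route key 10: smallest pos >= 10 is 80 -> NB
Op 10: add NC@98 -> ring=[80:NB,98:NC]
Op 11: route key 27: smallest pos >= 27 is 80 -> NB
Op 12: add ND@50 -> ring=[50:ND,80:NB,98:NC]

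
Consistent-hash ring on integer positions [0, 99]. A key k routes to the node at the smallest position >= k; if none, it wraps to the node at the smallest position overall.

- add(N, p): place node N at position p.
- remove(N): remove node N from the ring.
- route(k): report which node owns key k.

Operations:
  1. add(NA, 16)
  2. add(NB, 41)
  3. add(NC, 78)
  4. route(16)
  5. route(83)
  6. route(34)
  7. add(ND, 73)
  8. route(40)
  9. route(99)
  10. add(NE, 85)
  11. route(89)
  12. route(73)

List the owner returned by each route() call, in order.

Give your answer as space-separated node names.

Answer: NA NA NB NB NA NA ND

Derivation:
Op 1: add NA@16 -> ring=[16:NA]
Op 2: add NB@41 -> ring=[16:NA,41:NB]
Op 3: add NC@78 -> ring=[16:NA,41:NB,78:NC]
Op 4: route key 16: smallest pos >= 16 is 16 -> NA
Op 5: route key 83: none >= 83, wrap to smallest pos 16 -> NA
Op 6: route key 34: smallest pos >= 34 is 41 -> NB
Op 7: add ND@73 -> ring=[16:NA,41:NB,73:ND,78:NC]
Op 8: route key 40: smallest pos >= 40 is 41 -> NB
Op 9: route key 99: none >= 99, wrap to smallest pos 16 -> NA
Op 10: add NE@85 -> ring=[16:NA,41:NB,73:ND,78:NC,85:NE]
Op 11: route key 89: none >= 89, wrap to smallest pos 16 -> NA
Op 12: route key 73: smallest pos >= 73 is 73 -> ND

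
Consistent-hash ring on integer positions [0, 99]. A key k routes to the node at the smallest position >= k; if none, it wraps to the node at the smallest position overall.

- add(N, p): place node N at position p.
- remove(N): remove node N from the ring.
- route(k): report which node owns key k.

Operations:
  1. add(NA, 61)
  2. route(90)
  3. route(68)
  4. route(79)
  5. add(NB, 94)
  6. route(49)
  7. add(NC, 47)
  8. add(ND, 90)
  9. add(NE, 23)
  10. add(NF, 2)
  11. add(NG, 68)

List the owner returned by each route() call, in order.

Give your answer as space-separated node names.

Op 1: add NA@61 -> ring=[61:NA]
Op 2: route key 90: none >= 90, wrap to smallest pos 61 -> NA
Op 3: route key 68: none >= 68, wrap to smallest pos 61 -> NA
Op 4: route key 79: none >= 79, wrap to smallest pos 61 -> NA
Op 5: add NB@94 -> ring=[61:NA,94:NB]
Op 6: route key 49: smallest pos >= 49 is 61 -> NA
Op 7: add NC@47 -> ring=[47:NC,61:NA,94:NB]
Op 8: add ND@90 -> ring=[47:NC,61:NA,90:ND,94:NB]
Op 9: add NE@23 -> ring=[23:NE,47:NC,61:NA,90:ND,94:NB]
Op 10: add NF@2 -> ring=[2:NF,23:NE,47:NC,61:NA,90:ND,94:NB]
Op 11: add NG@68 -> ring=[2:NF,23:NE,47:NC,61:NA,68:NG,90:ND,94:NB]

Answer: NA NA NA NA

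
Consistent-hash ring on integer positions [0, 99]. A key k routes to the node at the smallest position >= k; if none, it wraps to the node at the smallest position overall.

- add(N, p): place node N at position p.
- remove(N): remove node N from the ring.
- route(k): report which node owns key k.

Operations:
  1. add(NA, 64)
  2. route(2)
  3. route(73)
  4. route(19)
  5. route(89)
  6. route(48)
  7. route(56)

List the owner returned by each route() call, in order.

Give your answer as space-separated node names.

Op 1: add NA@64 -> ring=[64:NA]
Op 2: route key 2: smallest pos >= 2 is 64 -> NA
Op 3: route key 73: none >= 73, wrap to smallest pos 64 -> NA
Op 4: route key 19: smallest pos >= 19 is 64 -> NA
Op 5: route key 89: none >= 89, wrap to smallest pos 64 -> NA
Op 6: route key 48: smallest pos >= 48 is 64 -> NA
Op 7: route key 56: smallest pos >= 56 is 64 -> NA

Answer: NA NA NA NA NA NA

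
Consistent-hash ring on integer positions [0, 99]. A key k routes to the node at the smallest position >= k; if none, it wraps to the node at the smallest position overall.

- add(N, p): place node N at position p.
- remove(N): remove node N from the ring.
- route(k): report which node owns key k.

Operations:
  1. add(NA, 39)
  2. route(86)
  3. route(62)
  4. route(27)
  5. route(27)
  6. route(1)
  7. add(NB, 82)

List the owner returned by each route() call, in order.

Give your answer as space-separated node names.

Op 1: add NA@39 -> ring=[39:NA]
Op 2: route key 86: none >= 86, wrap to smallest pos 39 -> NA
Op 3: route key 62: none >= 62, wrap to smallest pos 39 -> NA
Op 4: route key 27: smallest pos >= 27 is 39 -> NA
Op 5: route key 27: smallest pos >= 27 is 39 -> NA
Op 6: route key 1: smallest pos >= 1 is 39 -> NA
Op 7: add NB@82 -> ring=[39:NA,82:NB]

Answer: NA NA NA NA NA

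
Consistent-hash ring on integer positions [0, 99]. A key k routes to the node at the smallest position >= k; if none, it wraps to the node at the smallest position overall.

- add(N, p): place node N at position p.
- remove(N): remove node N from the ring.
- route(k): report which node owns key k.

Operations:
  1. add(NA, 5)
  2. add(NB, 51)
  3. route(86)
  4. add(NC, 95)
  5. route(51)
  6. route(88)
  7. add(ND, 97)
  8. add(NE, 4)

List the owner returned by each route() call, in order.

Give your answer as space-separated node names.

Op 1: add NA@5 -> ring=[5:NA]
Op 2: add NB@51 -> ring=[5:NA,51:NB]
Op 3: route key 86: none >= 86, wrap to smallest pos 5 -> NA
Op 4: add NC@95 -> ring=[5:NA,51:NB,95:NC]
Op 5: route key 51: smallest pos >= 51 is 51 -> NB
Op 6: route key 88: smallest pos >= 88 is 95 -> NC
Op 7: add ND@97 -> ring=[5:NA,51:NB,95:NC,97:ND]
Op 8: add NE@4 -> ring=[4:NE,5:NA,51:NB,95:NC,97:ND]

Answer: NA NB NC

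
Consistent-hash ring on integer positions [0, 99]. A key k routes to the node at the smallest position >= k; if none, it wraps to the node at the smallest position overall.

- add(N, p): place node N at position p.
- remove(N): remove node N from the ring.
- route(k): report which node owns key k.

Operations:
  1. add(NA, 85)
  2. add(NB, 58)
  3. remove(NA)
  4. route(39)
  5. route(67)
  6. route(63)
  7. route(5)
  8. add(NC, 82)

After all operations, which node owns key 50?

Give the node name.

Op 1: add NA@85 -> ring=[85:NA]
Op 2: add NB@58 -> ring=[58:NB,85:NA]
Op 3: remove NA -> ring=[58:NB]
Op 4: route key 39: smallest pos >= 39 is 58 -> NB
Op 5: route key 67: none >= 67, wrap to smallest pos 58 -> NB
Op 6: route key 63: none >= 63, wrap to smallest pos 58 -> NB
Op 7: route key 5: smallest pos >= 5 is 58 -> NB
Op 8: add NC@82 -> ring=[58:NB,82:NC]
Final route key 50: smallest pos >= 50 is 58 -> NB

Answer: NB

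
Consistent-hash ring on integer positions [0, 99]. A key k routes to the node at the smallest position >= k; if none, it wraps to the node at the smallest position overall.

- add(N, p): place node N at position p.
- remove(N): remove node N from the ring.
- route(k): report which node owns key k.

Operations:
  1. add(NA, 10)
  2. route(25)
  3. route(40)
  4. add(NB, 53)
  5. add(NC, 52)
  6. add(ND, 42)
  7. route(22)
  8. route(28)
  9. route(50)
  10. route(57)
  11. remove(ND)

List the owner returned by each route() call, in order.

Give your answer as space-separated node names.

Op 1: add NA@10 -> ring=[10:NA]
Op 2: route key 25: none >= 25, wrap to smallest pos 10 -> NA
Op 3: route key 40: none >= 40, wrap to smallest pos 10 -> NA
Op 4: add NB@53 -> ring=[10:NA,53:NB]
Op 5: add NC@52 -> ring=[10:NA,52:NC,53:NB]
Op 6: add ND@42 -> ring=[10:NA,42:ND,52:NC,53:NB]
Op 7: route key 22: smallest pos >= 22 is 42 -> ND
Op 8: route key 28: smallest pos >= 28 is 42 -> ND
Op 9: route key 50: smallest pos >= 50 is 52 -> NC
Op 10: route key 57: none >= 57, wrap to smallest pos 10 -> NA
Op 11: remove ND -> ring=[10:NA,52:NC,53:NB]

Answer: NA NA ND ND NC NA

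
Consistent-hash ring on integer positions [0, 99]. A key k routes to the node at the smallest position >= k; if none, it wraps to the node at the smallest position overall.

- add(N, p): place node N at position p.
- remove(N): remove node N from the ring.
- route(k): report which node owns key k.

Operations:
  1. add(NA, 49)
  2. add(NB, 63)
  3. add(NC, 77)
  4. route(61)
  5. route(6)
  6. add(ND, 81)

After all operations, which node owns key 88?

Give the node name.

Op 1: add NA@49 -> ring=[49:NA]
Op 2: add NB@63 -> ring=[49:NA,63:NB]
Op 3: add NC@77 -> ring=[49:NA,63:NB,77:NC]
Op 4: route key 61: smallest pos >= 61 is 63 -> NB
Op 5: route key 6: smallest pos >= 6 is 49 -> NA
Op 6: add ND@81 -> ring=[49:NA,63:NB,77:NC,81:ND]
Final route key 88: none >= 88, wrap to smallest pos 49 -> NA

Answer: NA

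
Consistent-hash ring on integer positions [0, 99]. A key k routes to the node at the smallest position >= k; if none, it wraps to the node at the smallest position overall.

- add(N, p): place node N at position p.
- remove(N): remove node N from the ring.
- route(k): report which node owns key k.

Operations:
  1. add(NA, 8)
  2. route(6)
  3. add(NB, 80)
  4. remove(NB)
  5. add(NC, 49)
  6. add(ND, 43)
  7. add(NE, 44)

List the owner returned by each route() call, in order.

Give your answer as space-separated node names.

Answer: NA

Derivation:
Op 1: add NA@8 -> ring=[8:NA]
Op 2: route key 6: smallest pos >= 6 is 8 -> NA
Op 3: add NB@80 -> ring=[8:NA,80:NB]
Op 4: remove NB -> ring=[8:NA]
Op 5: add NC@49 -> ring=[8:NA,49:NC]
Op 6: add ND@43 -> ring=[8:NA,43:ND,49:NC]
Op 7: add NE@44 -> ring=[8:NA,43:ND,44:NE,49:NC]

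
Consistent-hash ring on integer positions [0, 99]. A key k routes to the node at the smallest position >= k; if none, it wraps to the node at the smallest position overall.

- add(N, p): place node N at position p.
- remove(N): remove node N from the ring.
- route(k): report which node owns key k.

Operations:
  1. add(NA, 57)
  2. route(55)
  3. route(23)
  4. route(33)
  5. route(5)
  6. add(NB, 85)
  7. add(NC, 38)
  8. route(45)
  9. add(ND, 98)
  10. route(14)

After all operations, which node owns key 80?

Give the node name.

Op 1: add NA@57 -> ring=[57:NA]
Op 2: route key 55: smallest pos >= 55 is 57 -> NA
Op 3: route key 23: smallest pos >= 23 is 57 -> NA
Op 4: route key 33: smallest pos >= 33 is 57 -> NA
Op 5: route key 5: smallest pos >= 5 is 57 -> NA
Op 6: add NB@85 -> ring=[57:NA,85:NB]
Op 7: add NC@38 -> ring=[38:NC,57:NA,85:NB]
Op 8: route key 45: smallest pos >= 45 is 57 -> NA
Op 9: add ND@98 -> ring=[38:NC,57:NA,85:NB,98:ND]
Op 10: route key 14: smallest pos >= 14 is 38 -> NC
Final route key 80: smallest pos >= 80 is 85 -> NB

Answer: NB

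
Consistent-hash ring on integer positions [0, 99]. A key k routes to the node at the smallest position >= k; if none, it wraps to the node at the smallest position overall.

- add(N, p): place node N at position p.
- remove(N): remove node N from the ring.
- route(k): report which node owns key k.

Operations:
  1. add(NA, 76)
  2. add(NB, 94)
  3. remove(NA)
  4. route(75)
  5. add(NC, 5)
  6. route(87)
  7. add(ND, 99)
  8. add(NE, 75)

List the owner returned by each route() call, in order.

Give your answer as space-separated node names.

Answer: NB NB

Derivation:
Op 1: add NA@76 -> ring=[76:NA]
Op 2: add NB@94 -> ring=[76:NA,94:NB]
Op 3: remove NA -> ring=[94:NB]
Op 4: route key 75: smallest pos >= 75 is 94 -> NB
Op 5: add NC@5 -> ring=[5:NC,94:NB]
Op 6: route key 87: smallest pos >= 87 is 94 -> NB
Op 7: add ND@99 -> ring=[5:NC,94:NB,99:ND]
Op 8: add NE@75 -> ring=[5:NC,75:NE,94:NB,99:ND]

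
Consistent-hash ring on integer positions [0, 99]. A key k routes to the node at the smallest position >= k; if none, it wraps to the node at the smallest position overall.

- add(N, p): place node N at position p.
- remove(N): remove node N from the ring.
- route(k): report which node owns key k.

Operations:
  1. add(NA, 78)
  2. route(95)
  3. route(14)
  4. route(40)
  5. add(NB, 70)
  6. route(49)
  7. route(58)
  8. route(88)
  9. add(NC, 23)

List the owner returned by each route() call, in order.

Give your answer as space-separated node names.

Op 1: add NA@78 -> ring=[78:NA]
Op 2: route key 95: none >= 95, wrap to smallest pos 78 -> NA
Op 3: route key 14: smallest pos >= 14 is 78 -> NA
Op 4: route key 40: smallest pos >= 40 is 78 -> NA
Op 5: add NB@70 -> ring=[70:NB,78:NA]
Op 6: route key 49: smallest pos >= 49 is 70 -> NB
Op 7: route key 58: smallest pos >= 58 is 70 -> NB
Op 8: route key 88: none >= 88, wrap to smallest pos 70 -> NB
Op 9: add NC@23 -> ring=[23:NC,70:NB,78:NA]

Answer: NA NA NA NB NB NB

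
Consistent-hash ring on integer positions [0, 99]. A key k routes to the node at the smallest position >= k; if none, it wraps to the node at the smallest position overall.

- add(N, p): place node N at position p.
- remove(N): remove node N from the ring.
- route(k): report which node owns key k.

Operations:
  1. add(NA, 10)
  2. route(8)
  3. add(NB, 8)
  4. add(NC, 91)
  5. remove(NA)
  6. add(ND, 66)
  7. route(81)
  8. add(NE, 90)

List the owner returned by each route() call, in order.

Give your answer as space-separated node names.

Answer: NA NC

Derivation:
Op 1: add NA@10 -> ring=[10:NA]
Op 2: route key 8: smallest pos >= 8 is 10 -> NA
Op 3: add NB@8 -> ring=[8:NB,10:NA]
Op 4: add NC@91 -> ring=[8:NB,10:NA,91:NC]
Op 5: remove NA -> ring=[8:NB,91:NC]
Op 6: add ND@66 -> ring=[8:NB,66:ND,91:NC]
Op 7: route key 81: smallest pos >= 81 is 91 -> NC
Op 8: add NE@90 -> ring=[8:NB,66:ND,90:NE,91:NC]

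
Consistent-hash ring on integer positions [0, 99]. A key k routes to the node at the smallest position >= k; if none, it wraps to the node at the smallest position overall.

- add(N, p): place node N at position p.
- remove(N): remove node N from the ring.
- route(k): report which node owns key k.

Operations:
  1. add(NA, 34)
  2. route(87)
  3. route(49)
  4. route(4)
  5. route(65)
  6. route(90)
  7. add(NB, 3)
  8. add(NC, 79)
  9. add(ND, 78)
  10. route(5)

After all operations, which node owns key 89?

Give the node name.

Answer: NB

Derivation:
Op 1: add NA@34 -> ring=[34:NA]
Op 2: route key 87: none >= 87, wrap to smallest pos 34 -> NA
Op 3: route key 49: none >= 49, wrap to smallest pos 34 -> NA
Op 4: route key 4: smallest pos >= 4 is 34 -> NA
Op 5: route key 65: none >= 65, wrap to smallest pos 34 -> NA
Op 6: route key 90: none >= 90, wrap to smallest pos 34 -> NA
Op 7: add NB@3 -> ring=[3:NB,34:NA]
Op 8: add NC@79 -> ring=[3:NB,34:NA,79:NC]
Op 9: add ND@78 -> ring=[3:NB,34:NA,78:ND,79:NC]
Op 10: route key 5: smallest pos >= 5 is 34 -> NA
Final route key 89: none >= 89, wrap to smallest pos 3 -> NB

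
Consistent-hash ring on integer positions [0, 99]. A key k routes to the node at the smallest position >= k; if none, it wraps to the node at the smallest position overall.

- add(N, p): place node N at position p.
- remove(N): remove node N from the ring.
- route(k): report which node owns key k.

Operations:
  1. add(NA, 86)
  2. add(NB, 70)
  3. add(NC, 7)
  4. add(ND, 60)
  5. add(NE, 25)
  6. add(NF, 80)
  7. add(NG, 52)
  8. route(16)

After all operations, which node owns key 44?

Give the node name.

Answer: NG

Derivation:
Op 1: add NA@86 -> ring=[86:NA]
Op 2: add NB@70 -> ring=[70:NB,86:NA]
Op 3: add NC@7 -> ring=[7:NC,70:NB,86:NA]
Op 4: add ND@60 -> ring=[7:NC,60:ND,70:NB,86:NA]
Op 5: add NE@25 -> ring=[7:NC,25:NE,60:ND,70:NB,86:NA]
Op 6: add NF@80 -> ring=[7:NC,25:NE,60:ND,70:NB,80:NF,86:NA]
Op 7: add NG@52 -> ring=[7:NC,25:NE,52:NG,60:ND,70:NB,80:NF,86:NA]
Op 8: route key 16: smallest pos >= 16 is 25 -> NE
Final route key 44: smallest pos >= 44 is 52 -> NG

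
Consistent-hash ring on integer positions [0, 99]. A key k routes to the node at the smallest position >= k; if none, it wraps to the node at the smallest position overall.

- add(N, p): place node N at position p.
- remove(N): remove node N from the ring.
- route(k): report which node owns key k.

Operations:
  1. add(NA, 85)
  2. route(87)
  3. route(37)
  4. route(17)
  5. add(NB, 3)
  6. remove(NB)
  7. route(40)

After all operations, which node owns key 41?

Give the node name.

Answer: NA

Derivation:
Op 1: add NA@85 -> ring=[85:NA]
Op 2: route key 87: none >= 87, wrap to smallest pos 85 -> NA
Op 3: route key 37: smallest pos >= 37 is 85 -> NA
Op 4: route key 17: smallest pos >= 17 is 85 -> NA
Op 5: add NB@3 -> ring=[3:NB,85:NA]
Op 6: remove NB -> ring=[85:NA]
Op 7: route key 40: smallest pos >= 40 is 85 -> NA
Final route key 41: smallest pos >= 41 is 85 -> NA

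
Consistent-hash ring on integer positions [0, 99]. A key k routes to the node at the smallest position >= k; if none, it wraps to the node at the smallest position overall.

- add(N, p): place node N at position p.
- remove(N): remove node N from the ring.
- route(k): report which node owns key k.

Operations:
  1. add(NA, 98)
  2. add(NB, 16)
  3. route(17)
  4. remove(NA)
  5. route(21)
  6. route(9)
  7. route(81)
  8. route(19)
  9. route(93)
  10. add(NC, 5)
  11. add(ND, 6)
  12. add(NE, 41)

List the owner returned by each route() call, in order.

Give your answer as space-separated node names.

Op 1: add NA@98 -> ring=[98:NA]
Op 2: add NB@16 -> ring=[16:NB,98:NA]
Op 3: route key 17: smallest pos >= 17 is 98 -> NA
Op 4: remove NA -> ring=[16:NB]
Op 5: route key 21: none >= 21, wrap to smallest pos 16 -> NB
Op 6: route key 9: smallest pos >= 9 is 16 -> NB
Op 7: route key 81: none >= 81, wrap to smallest pos 16 -> NB
Op 8: route key 19: none >= 19, wrap to smallest pos 16 -> NB
Op 9: route key 93: none >= 93, wrap to smallest pos 16 -> NB
Op 10: add NC@5 -> ring=[5:NC,16:NB]
Op 11: add ND@6 -> ring=[5:NC,6:ND,16:NB]
Op 12: add NE@41 -> ring=[5:NC,6:ND,16:NB,41:NE]

Answer: NA NB NB NB NB NB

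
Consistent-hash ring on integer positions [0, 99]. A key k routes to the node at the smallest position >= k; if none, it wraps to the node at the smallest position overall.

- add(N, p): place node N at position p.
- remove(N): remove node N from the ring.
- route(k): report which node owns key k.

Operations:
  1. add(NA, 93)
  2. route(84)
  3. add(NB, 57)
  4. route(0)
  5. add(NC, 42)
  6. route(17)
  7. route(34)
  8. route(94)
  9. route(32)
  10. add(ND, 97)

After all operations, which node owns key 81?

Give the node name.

Op 1: add NA@93 -> ring=[93:NA]
Op 2: route key 84: smallest pos >= 84 is 93 -> NA
Op 3: add NB@57 -> ring=[57:NB,93:NA]
Op 4: route key 0: smallest pos >= 0 is 57 -> NB
Op 5: add NC@42 -> ring=[42:NC,57:NB,93:NA]
Op 6: route key 17: smallest pos >= 17 is 42 -> NC
Op 7: route key 34: smallest pos >= 34 is 42 -> NC
Op 8: route key 94: none >= 94, wrap to smallest pos 42 -> NC
Op 9: route key 32: smallest pos >= 32 is 42 -> NC
Op 10: add ND@97 -> ring=[42:NC,57:NB,93:NA,97:ND]
Final route key 81: smallest pos >= 81 is 93 -> NA

Answer: NA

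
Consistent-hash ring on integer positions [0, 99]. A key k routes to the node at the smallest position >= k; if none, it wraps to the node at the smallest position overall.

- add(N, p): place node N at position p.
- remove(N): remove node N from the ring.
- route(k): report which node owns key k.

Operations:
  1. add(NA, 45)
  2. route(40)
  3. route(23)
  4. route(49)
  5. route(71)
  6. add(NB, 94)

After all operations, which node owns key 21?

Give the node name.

Answer: NA

Derivation:
Op 1: add NA@45 -> ring=[45:NA]
Op 2: route key 40: smallest pos >= 40 is 45 -> NA
Op 3: route key 23: smallest pos >= 23 is 45 -> NA
Op 4: route key 49: none >= 49, wrap to smallest pos 45 -> NA
Op 5: route key 71: none >= 71, wrap to smallest pos 45 -> NA
Op 6: add NB@94 -> ring=[45:NA,94:NB]
Final route key 21: smallest pos >= 21 is 45 -> NA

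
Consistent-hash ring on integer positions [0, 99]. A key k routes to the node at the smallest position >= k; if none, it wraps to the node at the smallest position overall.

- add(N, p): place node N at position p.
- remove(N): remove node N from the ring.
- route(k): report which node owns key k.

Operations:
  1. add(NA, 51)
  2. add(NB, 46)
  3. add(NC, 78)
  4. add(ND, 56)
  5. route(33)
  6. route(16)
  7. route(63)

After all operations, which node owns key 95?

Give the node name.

Op 1: add NA@51 -> ring=[51:NA]
Op 2: add NB@46 -> ring=[46:NB,51:NA]
Op 3: add NC@78 -> ring=[46:NB,51:NA,78:NC]
Op 4: add ND@56 -> ring=[46:NB,51:NA,56:ND,78:NC]
Op 5: route key 33: smallest pos >= 33 is 46 -> NB
Op 6: route key 16: smallest pos >= 16 is 46 -> NB
Op 7: route key 63: smallest pos >= 63 is 78 -> NC
Final route key 95: none >= 95, wrap to smallest pos 46 -> NB

Answer: NB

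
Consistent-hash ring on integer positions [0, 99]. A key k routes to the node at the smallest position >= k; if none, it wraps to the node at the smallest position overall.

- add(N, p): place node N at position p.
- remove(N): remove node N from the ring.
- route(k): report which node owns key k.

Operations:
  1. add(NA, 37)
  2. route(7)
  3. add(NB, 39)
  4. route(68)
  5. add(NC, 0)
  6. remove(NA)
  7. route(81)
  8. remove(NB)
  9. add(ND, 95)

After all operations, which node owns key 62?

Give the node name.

Answer: ND

Derivation:
Op 1: add NA@37 -> ring=[37:NA]
Op 2: route key 7: smallest pos >= 7 is 37 -> NA
Op 3: add NB@39 -> ring=[37:NA,39:NB]
Op 4: route key 68: none >= 68, wrap to smallest pos 37 -> NA
Op 5: add NC@0 -> ring=[0:NC,37:NA,39:NB]
Op 6: remove NA -> ring=[0:NC,39:NB]
Op 7: route key 81: none >= 81, wrap to smallest pos 0 -> NC
Op 8: remove NB -> ring=[0:NC]
Op 9: add ND@95 -> ring=[0:NC,95:ND]
Final route key 62: smallest pos >= 62 is 95 -> ND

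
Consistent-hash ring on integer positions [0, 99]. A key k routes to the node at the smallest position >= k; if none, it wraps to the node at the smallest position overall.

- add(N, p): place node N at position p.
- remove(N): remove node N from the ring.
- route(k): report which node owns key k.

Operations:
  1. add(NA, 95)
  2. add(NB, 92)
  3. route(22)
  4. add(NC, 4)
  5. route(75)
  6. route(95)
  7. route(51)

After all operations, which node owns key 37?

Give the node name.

Op 1: add NA@95 -> ring=[95:NA]
Op 2: add NB@92 -> ring=[92:NB,95:NA]
Op 3: route key 22: smallest pos >= 22 is 92 -> NB
Op 4: add NC@4 -> ring=[4:NC,92:NB,95:NA]
Op 5: route key 75: smallest pos >= 75 is 92 -> NB
Op 6: route key 95: smallest pos >= 95 is 95 -> NA
Op 7: route key 51: smallest pos >= 51 is 92 -> NB
Final route key 37: smallest pos >= 37 is 92 -> NB

Answer: NB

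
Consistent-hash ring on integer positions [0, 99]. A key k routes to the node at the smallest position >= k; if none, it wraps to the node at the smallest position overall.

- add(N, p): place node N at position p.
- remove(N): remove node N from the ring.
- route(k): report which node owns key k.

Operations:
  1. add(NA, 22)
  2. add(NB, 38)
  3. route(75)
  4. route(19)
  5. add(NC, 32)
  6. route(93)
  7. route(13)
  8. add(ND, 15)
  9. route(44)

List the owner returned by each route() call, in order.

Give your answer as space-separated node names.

Answer: NA NA NA NA ND

Derivation:
Op 1: add NA@22 -> ring=[22:NA]
Op 2: add NB@38 -> ring=[22:NA,38:NB]
Op 3: route key 75: none >= 75, wrap to smallest pos 22 -> NA
Op 4: route key 19: smallest pos >= 19 is 22 -> NA
Op 5: add NC@32 -> ring=[22:NA,32:NC,38:NB]
Op 6: route key 93: none >= 93, wrap to smallest pos 22 -> NA
Op 7: route key 13: smallest pos >= 13 is 22 -> NA
Op 8: add ND@15 -> ring=[15:ND,22:NA,32:NC,38:NB]
Op 9: route key 44: none >= 44, wrap to smallest pos 15 -> ND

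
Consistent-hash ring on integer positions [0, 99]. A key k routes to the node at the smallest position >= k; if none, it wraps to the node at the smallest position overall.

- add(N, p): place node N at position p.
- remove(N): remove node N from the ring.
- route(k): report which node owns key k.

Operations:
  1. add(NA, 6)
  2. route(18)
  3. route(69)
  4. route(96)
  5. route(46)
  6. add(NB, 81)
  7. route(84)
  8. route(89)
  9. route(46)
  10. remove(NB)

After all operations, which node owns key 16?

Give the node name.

Answer: NA

Derivation:
Op 1: add NA@6 -> ring=[6:NA]
Op 2: route key 18: none >= 18, wrap to smallest pos 6 -> NA
Op 3: route key 69: none >= 69, wrap to smallest pos 6 -> NA
Op 4: route key 96: none >= 96, wrap to smallest pos 6 -> NA
Op 5: route key 46: none >= 46, wrap to smallest pos 6 -> NA
Op 6: add NB@81 -> ring=[6:NA,81:NB]
Op 7: route key 84: none >= 84, wrap to smallest pos 6 -> NA
Op 8: route key 89: none >= 89, wrap to smallest pos 6 -> NA
Op 9: route key 46: smallest pos >= 46 is 81 -> NB
Op 10: remove NB -> ring=[6:NA]
Final route key 16: none >= 16, wrap to smallest pos 6 -> NA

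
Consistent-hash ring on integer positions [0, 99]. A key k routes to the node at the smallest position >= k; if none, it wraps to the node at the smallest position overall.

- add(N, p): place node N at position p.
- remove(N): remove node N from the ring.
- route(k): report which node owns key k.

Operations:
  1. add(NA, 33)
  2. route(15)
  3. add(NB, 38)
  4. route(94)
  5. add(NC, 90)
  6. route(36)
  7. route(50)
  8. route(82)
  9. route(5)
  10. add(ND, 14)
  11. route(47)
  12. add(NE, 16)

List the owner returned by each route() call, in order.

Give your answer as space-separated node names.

Op 1: add NA@33 -> ring=[33:NA]
Op 2: route key 15: smallest pos >= 15 is 33 -> NA
Op 3: add NB@38 -> ring=[33:NA,38:NB]
Op 4: route key 94: none >= 94, wrap to smallest pos 33 -> NA
Op 5: add NC@90 -> ring=[33:NA,38:NB,90:NC]
Op 6: route key 36: smallest pos >= 36 is 38 -> NB
Op 7: route key 50: smallest pos >= 50 is 90 -> NC
Op 8: route key 82: smallest pos >= 82 is 90 -> NC
Op 9: route key 5: smallest pos >= 5 is 33 -> NA
Op 10: add ND@14 -> ring=[14:ND,33:NA,38:NB,90:NC]
Op 11: route key 47: smallest pos >= 47 is 90 -> NC
Op 12: add NE@16 -> ring=[14:ND,16:NE,33:NA,38:NB,90:NC]

Answer: NA NA NB NC NC NA NC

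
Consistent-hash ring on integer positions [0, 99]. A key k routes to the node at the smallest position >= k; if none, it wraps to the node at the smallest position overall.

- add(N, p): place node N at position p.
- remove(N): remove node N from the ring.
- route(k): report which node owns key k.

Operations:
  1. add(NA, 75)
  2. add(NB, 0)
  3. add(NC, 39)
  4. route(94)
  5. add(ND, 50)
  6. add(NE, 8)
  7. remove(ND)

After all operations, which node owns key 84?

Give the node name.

Answer: NB

Derivation:
Op 1: add NA@75 -> ring=[75:NA]
Op 2: add NB@0 -> ring=[0:NB,75:NA]
Op 3: add NC@39 -> ring=[0:NB,39:NC,75:NA]
Op 4: route key 94: none >= 94, wrap to smallest pos 0 -> NB
Op 5: add ND@50 -> ring=[0:NB,39:NC,50:ND,75:NA]
Op 6: add NE@8 -> ring=[0:NB,8:NE,39:NC,50:ND,75:NA]
Op 7: remove ND -> ring=[0:NB,8:NE,39:NC,75:NA]
Final route key 84: none >= 84, wrap to smallest pos 0 -> NB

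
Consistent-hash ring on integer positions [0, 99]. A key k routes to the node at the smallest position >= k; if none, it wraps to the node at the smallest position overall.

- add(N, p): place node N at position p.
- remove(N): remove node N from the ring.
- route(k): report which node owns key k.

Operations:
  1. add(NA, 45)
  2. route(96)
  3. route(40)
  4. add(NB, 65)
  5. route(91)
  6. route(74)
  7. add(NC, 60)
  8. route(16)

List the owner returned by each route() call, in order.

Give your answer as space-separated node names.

Answer: NA NA NA NA NA

Derivation:
Op 1: add NA@45 -> ring=[45:NA]
Op 2: route key 96: none >= 96, wrap to smallest pos 45 -> NA
Op 3: route key 40: smallest pos >= 40 is 45 -> NA
Op 4: add NB@65 -> ring=[45:NA,65:NB]
Op 5: route key 91: none >= 91, wrap to smallest pos 45 -> NA
Op 6: route key 74: none >= 74, wrap to smallest pos 45 -> NA
Op 7: add NC@60 -> ring=[45:NA,60:NC,65:NB]
Op 8: route key 16: smallest pos >= 16 is 45 -> NA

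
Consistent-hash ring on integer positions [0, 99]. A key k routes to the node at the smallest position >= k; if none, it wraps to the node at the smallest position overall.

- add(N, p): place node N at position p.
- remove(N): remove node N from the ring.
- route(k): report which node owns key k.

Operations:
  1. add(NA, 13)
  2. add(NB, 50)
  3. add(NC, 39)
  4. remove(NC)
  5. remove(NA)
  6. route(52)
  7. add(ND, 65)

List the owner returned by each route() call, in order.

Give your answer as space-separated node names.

Op 1: add NA@13 -> ring=[13:NA]
Op 2: add NB@50 -> ring=[13:NA,50:NB]
Op 3: add NC@39 -> ring=[13:NA,39:NC,50:NB]
Op 4: remove NC -> ring=[13:NA,50:NB]
Op 5: remove NA -> ring=[50:NB]
Op 6: route key 52: none >= 52, wrap to smallest pos 50 -> NB
Op 7: add ND@65 -> ring=[50:NB,65:ND]

Answer: NB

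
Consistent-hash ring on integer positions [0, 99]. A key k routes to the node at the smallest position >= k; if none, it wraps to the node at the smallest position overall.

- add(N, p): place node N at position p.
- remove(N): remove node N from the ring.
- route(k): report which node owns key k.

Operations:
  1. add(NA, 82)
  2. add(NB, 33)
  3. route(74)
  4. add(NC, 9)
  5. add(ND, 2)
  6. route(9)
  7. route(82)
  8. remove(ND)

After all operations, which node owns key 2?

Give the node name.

Answer: NC

Derivation:
Op 1: add NA@82 -> ring=[82:NA]
Op 2: add NB@33 -> ring=[33:NB,82:NA]
Op 3: route key 74: smallest pos >= 74 is 82 -> NA
Op 4: add NC@9 -> ring=[9:NC,33:NB,82:NA]
Op 5: add ND@2 -> ring=[2:ND,9:NC,33:NB,82:NA]
Op 6: route key 9: smallest pos >= 9 is 9 -> NC
Op 7: route key 82: smallest pos >= 82 is 82 -> NA
Op 8: remove ND -> ring=[9:NC,33:NB,82:NA]
Final route key 2: smallest pos >= 2 is 9 -> NC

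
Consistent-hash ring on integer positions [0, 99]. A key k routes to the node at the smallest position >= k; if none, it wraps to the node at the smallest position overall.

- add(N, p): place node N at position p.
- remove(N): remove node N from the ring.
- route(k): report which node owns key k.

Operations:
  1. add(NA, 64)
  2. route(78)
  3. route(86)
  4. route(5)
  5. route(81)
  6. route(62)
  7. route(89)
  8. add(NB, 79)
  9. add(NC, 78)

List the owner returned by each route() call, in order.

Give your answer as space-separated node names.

Op 1: add NA@64 -> ring=[64:NA]
Op 2: route key 78: none >= 78, wrap to smallest pos 64 -> NA
Op 3: route key 86: none >= 86, wrap to smallest pos 64 -> NA
Op 4: route key 5: smallest pos >= 5 is 64 -> NA
Op 5: route key 81: none >= 81, wrap to smallest pos 64 -> NA
Op 6: route key 62: smallest pos >= 62 is 64 -> NA
Op 7: route key 89: none >= 89, wrap to smallest pos 64 -> NA
Op 8: add NB@79 -> ring=[64:NA,79:NB]
Op 9: add NC@78 -> ring=[64:NA,78:NC,79:NB]

Answer: NA NA NA NA NA NA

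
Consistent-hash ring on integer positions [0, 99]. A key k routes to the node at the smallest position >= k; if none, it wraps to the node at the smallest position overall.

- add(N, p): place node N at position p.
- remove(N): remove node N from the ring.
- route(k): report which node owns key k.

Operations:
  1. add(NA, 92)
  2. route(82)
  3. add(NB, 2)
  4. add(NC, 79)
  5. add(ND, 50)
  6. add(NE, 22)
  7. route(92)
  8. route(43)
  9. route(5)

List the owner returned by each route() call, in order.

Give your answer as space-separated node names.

Op 1: add NA@92 -> ring=[92:NA]
Op 2: route key 82: smallest pos >= 82 is 92 -> NA
Op 3: add NB@2 -> ring=[2:NB,92:NA]
Op 4: add NC@79 -> ring=[2:NB,79:NC,92:NA]
Op 5: add ND@50 -> ring=[2:NB,50:ND,79:NC,92:NA]
Op 6: add NE@22 -> ring=[2:NB,22:NE,50:ND,79:NC,92:NA]
Op 7: route key 92: smallest pos >= 92 is 92 -> NA
Op 8: route key 43: smallest pos >= 43 is 50 -> ND
Op 9: route key 5: smallest pos >= 5 is 22 -> NE

Answer: NA NA ND NE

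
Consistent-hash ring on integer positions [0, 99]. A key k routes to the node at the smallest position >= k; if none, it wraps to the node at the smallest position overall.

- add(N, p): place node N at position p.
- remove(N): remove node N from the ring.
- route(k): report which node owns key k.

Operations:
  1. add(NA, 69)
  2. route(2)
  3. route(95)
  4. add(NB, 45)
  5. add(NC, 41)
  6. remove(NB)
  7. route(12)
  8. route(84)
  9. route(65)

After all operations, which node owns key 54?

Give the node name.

Op 1: add NA@69 -> ring=[69:NA]
Op 2: route key 2: smallest pos >= 2 is 69 -> NA
Op 3: route key 95: none >= 95, wrap to smallest pos 69 -> NA
Op 4: add NB@45 -> ring=[45:NB,69:NA]
Op 5: add NC@41 -> ring=[41:NC,45:NB,69:NA]
Op 6: remove NB -> ring=[41:NC,69:NA]
Op 7: route key 12: smallest pos >= 12 is 41 -> NC
Op 8: route key 84: none >= 84, wrap to smallest pos 41 -> NC
Op 9: route key 65: smallest pos >= 65 is 69 -> NA
Final route key 54: smallest pos >= 54 is 69 -> NA

Answer: NA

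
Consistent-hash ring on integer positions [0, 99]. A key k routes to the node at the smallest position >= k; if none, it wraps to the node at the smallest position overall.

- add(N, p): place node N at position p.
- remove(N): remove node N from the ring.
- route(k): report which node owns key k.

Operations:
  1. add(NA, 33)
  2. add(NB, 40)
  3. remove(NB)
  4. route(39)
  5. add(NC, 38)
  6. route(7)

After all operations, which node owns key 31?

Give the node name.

Op 1: add NA@33 -> ring=[33:NA]
Op 2: add NB@40 -> ring=[33:NA,40:NB]
Op 3: remove NB -> ring=[33:NA]
Op 4: route key 39: none >= 39, wrap to smallest pos 33 -> NA
Op 5: add NC@38 -> ring=[33:NA,38:NC]
Op 6: route key 7: smallest pos >= 7 is 33 -> NA
Final route key 31: smallest pos >= 31 is 33 -> NA

Answer: NA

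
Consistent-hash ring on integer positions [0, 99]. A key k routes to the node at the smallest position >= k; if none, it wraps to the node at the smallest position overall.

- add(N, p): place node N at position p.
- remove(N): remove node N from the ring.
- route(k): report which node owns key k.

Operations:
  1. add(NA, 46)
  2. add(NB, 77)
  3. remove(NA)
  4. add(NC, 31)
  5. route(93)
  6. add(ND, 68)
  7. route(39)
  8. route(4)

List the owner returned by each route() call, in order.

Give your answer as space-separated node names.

Answer: NC ND NC

Derivation:
Op 1: add NA@46 -> ring=[46:NA]
Op 2: add NB@77 -> ring=[46:NA,77:NB]
Op 3: remove NA -> ring=[77:NB]
Op 4: add NC@31 -> ring=[31:NC,77:NB]
Op 5: route key 93: none >= 93, wrap to smallest pos 31 -> NC
Op 6: add ND@68 -> ring=[31:NC,68:ND,77:NB]
Op 7: route key 39: smallest pos >= 39 is 68 -> ND
Op 8: route key 4: smallest pos >= 4 is 31 -> NC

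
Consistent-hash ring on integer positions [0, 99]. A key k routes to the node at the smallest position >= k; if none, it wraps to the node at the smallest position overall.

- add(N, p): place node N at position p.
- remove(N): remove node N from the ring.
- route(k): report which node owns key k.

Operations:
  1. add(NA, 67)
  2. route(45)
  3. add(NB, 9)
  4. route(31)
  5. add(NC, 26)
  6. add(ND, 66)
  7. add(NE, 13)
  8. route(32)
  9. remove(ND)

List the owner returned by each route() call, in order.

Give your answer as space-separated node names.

Answer: NA NA ND

Derivation:
Op 1: add NA@67 -> ring=[67:NA]
Op 2: route key 45: smallest pos >= 45 is 67 -> NA
Op 3: add NB@9 -> ring=[9:NB,67:NA]
Op 4: route key 31: smallest pos >= 31 is 67 -> NA
Op 5: add NC@26 -> ring=[9:NB,26:NC,67:NA]
Op 6: add ND@66 -> ring=[9:NB,26:NC,66:ND,67:NA]
Op 7: add NE@13 -> ring=[9:NB,13:NE,26:NC,66:ND,67:NA]
Op 8: route key 32: smallest pos >= 32 is 66 -> ND
Op 9: remove ND -> ring=[9:NB,13:NE,26:NC,67:NA]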